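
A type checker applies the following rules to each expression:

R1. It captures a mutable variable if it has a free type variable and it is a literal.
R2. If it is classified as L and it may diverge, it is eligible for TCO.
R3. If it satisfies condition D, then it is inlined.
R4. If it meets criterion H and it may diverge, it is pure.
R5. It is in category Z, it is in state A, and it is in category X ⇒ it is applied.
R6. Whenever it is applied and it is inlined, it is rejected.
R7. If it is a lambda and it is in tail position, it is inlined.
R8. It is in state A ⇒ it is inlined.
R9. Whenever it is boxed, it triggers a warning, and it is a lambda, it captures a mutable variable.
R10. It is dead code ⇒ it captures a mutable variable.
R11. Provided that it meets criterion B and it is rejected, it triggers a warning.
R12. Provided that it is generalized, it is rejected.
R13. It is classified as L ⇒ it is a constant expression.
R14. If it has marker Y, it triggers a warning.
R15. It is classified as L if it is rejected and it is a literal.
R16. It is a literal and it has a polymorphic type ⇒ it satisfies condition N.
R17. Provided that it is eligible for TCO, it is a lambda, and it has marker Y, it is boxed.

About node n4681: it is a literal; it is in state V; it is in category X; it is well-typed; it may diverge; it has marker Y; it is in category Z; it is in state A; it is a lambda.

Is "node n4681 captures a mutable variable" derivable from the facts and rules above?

Yes

By R5 (it is in category Z, it is in state A, it is in category X): it is applied.
By R8 (it is in state A): it is inlined.
By R14 (it has marker Y): it triggers a warning.
By R6 (it is applied, it is inlined): it is rejected.
By R15 (it is rejected, it is a literal): it is classified as L.
By R2 (it is classified as L, it may diverge): it is eligible for TCO.
By R17 (it is eligible for TCO, it is a lambda, it has marker Y): it is boxed.
By R9 (it is boxed, it triggers a warning, it is a lambda): it captures a mutable variable.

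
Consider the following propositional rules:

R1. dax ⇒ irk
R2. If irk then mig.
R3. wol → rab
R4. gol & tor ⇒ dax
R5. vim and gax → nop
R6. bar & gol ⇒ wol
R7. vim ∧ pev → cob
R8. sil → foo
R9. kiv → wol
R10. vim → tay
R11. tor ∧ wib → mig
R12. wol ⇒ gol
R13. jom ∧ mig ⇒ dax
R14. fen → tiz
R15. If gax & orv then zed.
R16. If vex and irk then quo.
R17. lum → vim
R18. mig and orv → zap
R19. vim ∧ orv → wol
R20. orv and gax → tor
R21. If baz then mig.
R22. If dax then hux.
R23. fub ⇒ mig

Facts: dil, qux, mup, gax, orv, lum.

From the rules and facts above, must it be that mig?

Yes

vim  (by R17: lum)
wol  (by R19: vim, orv)
tor  (by R20: orv, gax)
gol  (by R12: wol)
dax  (by R4: gol, tor)
irk  (by R1: dax)
mig  (by R2: irk)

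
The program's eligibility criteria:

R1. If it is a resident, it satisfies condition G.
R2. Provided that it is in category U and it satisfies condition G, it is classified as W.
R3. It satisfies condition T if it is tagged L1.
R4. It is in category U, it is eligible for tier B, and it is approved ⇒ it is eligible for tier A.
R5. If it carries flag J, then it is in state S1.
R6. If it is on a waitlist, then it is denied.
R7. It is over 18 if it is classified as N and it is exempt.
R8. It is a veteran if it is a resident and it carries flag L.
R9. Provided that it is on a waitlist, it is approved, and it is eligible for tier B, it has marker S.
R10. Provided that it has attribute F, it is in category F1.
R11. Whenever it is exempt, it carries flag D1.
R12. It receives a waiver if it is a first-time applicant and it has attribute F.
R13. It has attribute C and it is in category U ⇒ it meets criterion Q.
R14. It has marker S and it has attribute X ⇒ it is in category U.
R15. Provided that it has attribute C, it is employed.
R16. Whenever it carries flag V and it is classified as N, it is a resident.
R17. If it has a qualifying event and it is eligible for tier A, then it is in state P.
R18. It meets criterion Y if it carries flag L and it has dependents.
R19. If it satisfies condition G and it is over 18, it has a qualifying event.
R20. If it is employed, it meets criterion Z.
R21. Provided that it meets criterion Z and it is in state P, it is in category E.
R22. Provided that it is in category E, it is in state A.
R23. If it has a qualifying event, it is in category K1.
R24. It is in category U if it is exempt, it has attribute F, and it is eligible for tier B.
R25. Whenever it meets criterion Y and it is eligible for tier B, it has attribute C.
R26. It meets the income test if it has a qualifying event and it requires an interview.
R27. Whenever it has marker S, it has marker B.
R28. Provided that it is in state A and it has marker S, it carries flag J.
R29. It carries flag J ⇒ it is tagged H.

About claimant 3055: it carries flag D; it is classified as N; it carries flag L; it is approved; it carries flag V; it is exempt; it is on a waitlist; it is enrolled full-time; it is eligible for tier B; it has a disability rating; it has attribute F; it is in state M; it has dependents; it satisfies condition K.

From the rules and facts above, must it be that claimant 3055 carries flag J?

Yes

By R7 (it is classified as N, it is exempt): it is over 18.
By R9 (it is on a waitlist, it is approved, it is eligible for tier B): it has marker S.
By R16 (it carries flag V, it is classified as N): it is a resident.
By R18 (it carries flag L, it has dependents): it meets criterion Y.
By R24 (it is exempt, it has attribute F, it is eligible for tier B): it is in category U.
By R25 (it meets criterion Y, it is eligible for tier B): it has attribute C.
By R1 (it is a resident): it satisfies condition G.
By R4 (it is in category U, it is eligible for tier B, it is approved): it is eligible for tier A.
By R15 (it has attribute C): it is employed.
By R19 (it satisfies condition G, it is over 18): it has a qualifying event.
By R20 (it is employed): it meets criterion Z.
By R17 (it has a qualifying event, it is eligible for tier A): it is in state P.
By R21 (it meets criterion Z, it is in state P): it is in category E.
By R22 (it is in category E): it is in state A.
By R28 (it is in state A, it has marker S): it carries flag J.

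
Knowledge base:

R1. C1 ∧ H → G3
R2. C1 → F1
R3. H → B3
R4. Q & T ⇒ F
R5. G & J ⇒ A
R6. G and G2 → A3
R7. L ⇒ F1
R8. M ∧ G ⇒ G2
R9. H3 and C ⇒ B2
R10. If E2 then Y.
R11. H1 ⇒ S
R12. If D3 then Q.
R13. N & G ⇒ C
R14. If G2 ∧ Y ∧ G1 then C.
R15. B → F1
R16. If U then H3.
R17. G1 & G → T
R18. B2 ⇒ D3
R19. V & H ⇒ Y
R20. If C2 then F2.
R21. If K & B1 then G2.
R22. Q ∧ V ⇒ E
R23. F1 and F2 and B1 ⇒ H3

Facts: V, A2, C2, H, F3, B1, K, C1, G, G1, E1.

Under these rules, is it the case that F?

F1  (by R2: C1)
T  (by R17: G1, G)
Y  (by R19: V, H)
F2  (by R20: C2)
G2  (by R21: K, B1)
H3  (by R23: F1, F2, B1)
C  (by R14: G2, Y, G1)
B2  (by R9: H3, C)
D3  (by R18: B2)
Q  (by R12: D3)
F  (by R4: Q, T)

Yes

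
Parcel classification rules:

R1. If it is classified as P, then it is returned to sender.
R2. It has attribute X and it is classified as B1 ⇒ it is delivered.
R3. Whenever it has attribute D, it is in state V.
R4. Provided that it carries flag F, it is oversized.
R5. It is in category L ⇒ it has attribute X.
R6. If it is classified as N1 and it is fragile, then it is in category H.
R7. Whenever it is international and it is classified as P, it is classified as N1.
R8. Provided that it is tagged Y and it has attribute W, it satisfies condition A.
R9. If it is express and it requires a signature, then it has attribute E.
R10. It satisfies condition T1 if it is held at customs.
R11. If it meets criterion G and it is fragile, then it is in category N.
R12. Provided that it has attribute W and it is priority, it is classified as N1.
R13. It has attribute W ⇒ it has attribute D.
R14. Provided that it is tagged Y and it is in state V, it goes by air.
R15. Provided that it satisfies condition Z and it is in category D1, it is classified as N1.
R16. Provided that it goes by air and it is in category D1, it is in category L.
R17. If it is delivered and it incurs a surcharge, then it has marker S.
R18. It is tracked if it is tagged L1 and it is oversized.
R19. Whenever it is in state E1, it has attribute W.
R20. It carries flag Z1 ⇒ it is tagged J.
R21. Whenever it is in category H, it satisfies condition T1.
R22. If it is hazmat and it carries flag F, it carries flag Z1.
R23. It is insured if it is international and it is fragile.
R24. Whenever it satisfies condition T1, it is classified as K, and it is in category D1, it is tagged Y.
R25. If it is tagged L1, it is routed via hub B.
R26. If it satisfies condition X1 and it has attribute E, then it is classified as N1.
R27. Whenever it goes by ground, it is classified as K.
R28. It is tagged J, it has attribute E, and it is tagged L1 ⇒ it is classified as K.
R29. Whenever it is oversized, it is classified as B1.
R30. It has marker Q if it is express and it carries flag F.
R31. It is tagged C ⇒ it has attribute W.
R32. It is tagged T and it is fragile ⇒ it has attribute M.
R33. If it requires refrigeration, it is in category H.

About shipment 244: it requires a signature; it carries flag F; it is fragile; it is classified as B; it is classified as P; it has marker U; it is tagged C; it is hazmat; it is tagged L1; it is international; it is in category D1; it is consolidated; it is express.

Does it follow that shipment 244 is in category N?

Forward chaining from the given facts derives: is returned to sender, is oversized, is classified as N1, has attribute E, is tracked, carries flag Z1, is insured, is routed via hub B, is classified as B1, has marker Q, has attribute W, is in category H, has attribute D, is tagged J, satisfies condition T1, is classified as K, is in state V, is tagged Y, satisfies condition A, goes by air, is in category L, has attribute X, is delivered.
The only rule concluding "it is in category N" is R11, which needs "it meets criterion G"; that is never established.

No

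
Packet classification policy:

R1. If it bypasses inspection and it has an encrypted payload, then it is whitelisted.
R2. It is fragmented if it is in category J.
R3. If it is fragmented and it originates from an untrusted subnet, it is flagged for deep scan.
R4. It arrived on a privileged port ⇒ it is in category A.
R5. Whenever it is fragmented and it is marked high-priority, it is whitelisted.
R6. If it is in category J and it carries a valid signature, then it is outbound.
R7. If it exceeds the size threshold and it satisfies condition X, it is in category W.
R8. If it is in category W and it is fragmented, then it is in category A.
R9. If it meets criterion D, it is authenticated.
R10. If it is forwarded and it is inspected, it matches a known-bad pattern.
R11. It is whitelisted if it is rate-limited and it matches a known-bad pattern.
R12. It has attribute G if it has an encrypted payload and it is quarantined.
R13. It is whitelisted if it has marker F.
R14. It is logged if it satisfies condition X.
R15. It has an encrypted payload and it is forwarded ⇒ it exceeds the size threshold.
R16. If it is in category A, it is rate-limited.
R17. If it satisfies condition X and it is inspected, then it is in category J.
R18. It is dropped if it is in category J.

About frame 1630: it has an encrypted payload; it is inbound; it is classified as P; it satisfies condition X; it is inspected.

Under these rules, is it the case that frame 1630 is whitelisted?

Forward chaining from the given facts derives: is logged, is in category J, is dropped, is fragmented.
Rules concluding "it is whitelisted": R1 needs "it bypasses inspection"; R5 needs "it is marked high-priority"; R11 needs "it is rate-limited"; R13 needs "it has marker F" — none of these are established.

No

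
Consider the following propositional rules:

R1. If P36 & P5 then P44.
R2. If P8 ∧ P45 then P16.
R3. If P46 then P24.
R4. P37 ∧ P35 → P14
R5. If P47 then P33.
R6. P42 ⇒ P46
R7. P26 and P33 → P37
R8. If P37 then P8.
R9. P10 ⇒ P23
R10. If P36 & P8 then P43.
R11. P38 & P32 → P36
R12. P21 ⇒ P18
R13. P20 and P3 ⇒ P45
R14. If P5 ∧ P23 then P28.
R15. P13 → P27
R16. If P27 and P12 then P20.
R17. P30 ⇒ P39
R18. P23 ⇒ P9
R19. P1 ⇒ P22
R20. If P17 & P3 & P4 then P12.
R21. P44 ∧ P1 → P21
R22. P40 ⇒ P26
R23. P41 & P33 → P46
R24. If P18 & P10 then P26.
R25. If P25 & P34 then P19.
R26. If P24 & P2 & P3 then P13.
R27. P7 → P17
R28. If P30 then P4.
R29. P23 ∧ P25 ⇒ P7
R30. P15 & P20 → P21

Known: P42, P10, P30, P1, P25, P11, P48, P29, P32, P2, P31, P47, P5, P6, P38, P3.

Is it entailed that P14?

No

Forward chaining from the given facts derives: P33, P46, P23, P36, P28, P39, P9, P22, P4, P7, P44, P24, P21, P13, P17, P18, P27, P12, P26, P37, P8, P43, P20, P45, P16.
The only rule concluding P14 is R4, which needs P35; that is never established.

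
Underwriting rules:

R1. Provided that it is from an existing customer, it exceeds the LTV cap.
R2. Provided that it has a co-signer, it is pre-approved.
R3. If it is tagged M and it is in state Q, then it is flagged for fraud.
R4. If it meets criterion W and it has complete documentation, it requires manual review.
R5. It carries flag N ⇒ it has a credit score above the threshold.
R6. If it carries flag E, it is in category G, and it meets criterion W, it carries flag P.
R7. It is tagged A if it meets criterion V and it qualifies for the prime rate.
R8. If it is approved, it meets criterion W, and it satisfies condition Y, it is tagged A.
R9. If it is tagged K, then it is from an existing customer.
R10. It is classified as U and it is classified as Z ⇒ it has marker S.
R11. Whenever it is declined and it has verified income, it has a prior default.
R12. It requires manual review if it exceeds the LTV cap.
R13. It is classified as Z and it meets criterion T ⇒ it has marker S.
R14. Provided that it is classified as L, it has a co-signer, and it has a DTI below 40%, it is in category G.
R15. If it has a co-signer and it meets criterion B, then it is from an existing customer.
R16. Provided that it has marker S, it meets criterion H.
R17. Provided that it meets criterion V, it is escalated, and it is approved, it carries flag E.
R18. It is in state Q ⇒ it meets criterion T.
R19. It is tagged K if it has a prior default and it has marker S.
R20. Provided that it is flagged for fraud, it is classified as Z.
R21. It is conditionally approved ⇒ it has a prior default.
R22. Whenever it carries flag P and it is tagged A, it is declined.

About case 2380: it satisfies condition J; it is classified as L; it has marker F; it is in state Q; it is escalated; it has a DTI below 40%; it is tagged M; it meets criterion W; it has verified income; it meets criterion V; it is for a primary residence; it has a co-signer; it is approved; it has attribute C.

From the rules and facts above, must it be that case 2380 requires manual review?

Forward chaining from the given facts derives: is pre-approved, is flagged for fraud, is in category G, carries flag E, meets criterion T, is classified as Z, carries flag P, has marker S, meets criterion H.
Rules concluding "it requires manual review": R4 needs "it has complete documentation"; R12 needs "it exceeds the LTV cap" — none of these are established.

No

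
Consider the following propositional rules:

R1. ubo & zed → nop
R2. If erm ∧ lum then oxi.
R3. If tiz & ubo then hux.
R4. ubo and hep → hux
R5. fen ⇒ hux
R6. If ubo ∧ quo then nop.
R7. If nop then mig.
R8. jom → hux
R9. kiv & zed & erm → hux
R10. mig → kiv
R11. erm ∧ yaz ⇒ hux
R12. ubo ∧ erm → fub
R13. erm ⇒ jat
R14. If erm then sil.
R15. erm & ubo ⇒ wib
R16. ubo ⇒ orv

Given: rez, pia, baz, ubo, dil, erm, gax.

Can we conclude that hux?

Forward chaining from the given facts derives: fub, jat, sil, wib, orv.
Rules concluding hux: R3 needs tiz; R4 needs hep; R5 needs fen; R8 needs jom; R9 needs kiv; R11 needs yaz — none of these are established.

No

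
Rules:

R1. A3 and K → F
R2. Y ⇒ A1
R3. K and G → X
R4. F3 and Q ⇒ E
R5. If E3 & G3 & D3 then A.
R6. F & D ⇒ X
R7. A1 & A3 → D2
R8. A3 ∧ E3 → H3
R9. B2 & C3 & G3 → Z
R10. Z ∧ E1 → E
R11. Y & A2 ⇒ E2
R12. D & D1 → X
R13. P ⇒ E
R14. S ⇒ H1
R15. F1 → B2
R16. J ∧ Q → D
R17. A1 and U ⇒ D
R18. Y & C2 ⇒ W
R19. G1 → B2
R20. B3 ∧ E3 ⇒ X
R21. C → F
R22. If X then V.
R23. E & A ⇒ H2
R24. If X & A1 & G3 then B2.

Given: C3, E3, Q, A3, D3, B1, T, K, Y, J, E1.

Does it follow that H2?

Forward chaining from the given facts derives: F, A1, D2, H3, D, X, V.
The only rule concluding H2 is R23, which needs E; that is never established.

No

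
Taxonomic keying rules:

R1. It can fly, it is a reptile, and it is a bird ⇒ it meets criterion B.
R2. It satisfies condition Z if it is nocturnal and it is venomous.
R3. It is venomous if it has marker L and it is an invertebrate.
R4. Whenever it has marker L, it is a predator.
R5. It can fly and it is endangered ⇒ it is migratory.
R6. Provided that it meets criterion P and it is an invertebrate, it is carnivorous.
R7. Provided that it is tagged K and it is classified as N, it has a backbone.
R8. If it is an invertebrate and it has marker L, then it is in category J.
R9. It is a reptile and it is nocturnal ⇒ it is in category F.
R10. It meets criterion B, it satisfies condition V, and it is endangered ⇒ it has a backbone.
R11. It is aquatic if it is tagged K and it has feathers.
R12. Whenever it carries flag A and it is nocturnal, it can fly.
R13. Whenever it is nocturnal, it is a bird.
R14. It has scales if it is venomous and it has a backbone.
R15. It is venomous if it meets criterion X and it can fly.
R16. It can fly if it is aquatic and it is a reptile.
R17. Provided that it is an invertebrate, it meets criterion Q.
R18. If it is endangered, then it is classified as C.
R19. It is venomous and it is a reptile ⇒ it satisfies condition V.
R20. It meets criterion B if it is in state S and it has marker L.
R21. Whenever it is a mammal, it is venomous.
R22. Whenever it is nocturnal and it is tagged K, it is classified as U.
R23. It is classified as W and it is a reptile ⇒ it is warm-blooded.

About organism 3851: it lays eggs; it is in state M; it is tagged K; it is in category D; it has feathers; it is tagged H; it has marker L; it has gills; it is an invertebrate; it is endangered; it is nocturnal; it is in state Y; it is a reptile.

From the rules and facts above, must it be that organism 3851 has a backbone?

Yes

By R3 (it has marker L, it is an invertebrate): it is venomous.
By R11 (it is tagged K, it has feathers): it is aquatic.
By R13 (it is nocturnal): it is a bird.
By R16 (it is aquatic, it is a reptile): it can fly.
By R19 (it is venomous, it is a reptile): it satisfies condition V.
By R1 (it can fly, it is a reptile, it is a bird): it meets criterion B.
By R10 (it meets criterion B, it satisfies condition V, it is endangered): it has a backbone.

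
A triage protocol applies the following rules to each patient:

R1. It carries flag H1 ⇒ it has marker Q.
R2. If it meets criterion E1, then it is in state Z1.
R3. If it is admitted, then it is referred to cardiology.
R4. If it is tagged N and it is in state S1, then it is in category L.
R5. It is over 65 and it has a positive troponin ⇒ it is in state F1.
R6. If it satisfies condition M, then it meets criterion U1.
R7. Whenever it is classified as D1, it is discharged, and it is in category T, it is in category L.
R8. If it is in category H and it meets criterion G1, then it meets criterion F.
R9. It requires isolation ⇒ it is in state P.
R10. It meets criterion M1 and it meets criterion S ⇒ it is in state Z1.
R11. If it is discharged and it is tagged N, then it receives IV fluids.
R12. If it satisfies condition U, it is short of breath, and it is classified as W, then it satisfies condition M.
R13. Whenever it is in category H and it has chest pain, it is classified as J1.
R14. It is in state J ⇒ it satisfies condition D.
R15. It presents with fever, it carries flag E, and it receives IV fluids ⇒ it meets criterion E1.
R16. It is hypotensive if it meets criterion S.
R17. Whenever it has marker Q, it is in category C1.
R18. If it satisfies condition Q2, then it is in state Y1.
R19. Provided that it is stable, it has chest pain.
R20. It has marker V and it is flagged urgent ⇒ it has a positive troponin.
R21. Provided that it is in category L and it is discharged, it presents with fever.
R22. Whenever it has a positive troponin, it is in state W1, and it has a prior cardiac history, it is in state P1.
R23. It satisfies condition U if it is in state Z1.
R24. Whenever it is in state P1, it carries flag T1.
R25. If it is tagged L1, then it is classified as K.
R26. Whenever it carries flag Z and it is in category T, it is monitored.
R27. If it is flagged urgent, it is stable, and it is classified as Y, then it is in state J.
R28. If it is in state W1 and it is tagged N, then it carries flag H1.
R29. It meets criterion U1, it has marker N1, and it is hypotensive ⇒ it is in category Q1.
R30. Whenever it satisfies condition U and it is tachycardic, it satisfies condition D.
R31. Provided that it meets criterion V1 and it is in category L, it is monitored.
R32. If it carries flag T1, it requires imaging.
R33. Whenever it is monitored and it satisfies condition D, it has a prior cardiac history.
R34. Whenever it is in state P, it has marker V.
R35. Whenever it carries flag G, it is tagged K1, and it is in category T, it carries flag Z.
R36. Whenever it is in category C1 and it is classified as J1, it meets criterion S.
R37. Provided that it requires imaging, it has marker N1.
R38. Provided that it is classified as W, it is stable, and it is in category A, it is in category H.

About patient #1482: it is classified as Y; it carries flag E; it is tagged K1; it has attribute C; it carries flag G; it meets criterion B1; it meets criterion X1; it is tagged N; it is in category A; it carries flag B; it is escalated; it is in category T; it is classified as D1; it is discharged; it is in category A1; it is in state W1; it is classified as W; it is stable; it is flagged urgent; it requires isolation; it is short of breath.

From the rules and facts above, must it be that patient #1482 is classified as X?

Forward chaining from the given facts derives: is in category L, is in state P, receives IV fluids, has chest pain, presents with fever, is in state J, carries flag H1, has marker V, carries flag Z, is in category H, has marker Q, is classified as J1, satisfies condition D, meets criterion E1, is in category C1, has a positive troponin, is monitored, has a prior cardiac history, meets criterion S, is in state Z1, is hypotensive, is in state P1, satisfies condition U, carries flag T1, requires imaging, has marker N1, satisfies condition M, meets criterion U1, is in category Q1.
No rule has "it is classified as X" as its conclusion, and it is not among the given facts.

No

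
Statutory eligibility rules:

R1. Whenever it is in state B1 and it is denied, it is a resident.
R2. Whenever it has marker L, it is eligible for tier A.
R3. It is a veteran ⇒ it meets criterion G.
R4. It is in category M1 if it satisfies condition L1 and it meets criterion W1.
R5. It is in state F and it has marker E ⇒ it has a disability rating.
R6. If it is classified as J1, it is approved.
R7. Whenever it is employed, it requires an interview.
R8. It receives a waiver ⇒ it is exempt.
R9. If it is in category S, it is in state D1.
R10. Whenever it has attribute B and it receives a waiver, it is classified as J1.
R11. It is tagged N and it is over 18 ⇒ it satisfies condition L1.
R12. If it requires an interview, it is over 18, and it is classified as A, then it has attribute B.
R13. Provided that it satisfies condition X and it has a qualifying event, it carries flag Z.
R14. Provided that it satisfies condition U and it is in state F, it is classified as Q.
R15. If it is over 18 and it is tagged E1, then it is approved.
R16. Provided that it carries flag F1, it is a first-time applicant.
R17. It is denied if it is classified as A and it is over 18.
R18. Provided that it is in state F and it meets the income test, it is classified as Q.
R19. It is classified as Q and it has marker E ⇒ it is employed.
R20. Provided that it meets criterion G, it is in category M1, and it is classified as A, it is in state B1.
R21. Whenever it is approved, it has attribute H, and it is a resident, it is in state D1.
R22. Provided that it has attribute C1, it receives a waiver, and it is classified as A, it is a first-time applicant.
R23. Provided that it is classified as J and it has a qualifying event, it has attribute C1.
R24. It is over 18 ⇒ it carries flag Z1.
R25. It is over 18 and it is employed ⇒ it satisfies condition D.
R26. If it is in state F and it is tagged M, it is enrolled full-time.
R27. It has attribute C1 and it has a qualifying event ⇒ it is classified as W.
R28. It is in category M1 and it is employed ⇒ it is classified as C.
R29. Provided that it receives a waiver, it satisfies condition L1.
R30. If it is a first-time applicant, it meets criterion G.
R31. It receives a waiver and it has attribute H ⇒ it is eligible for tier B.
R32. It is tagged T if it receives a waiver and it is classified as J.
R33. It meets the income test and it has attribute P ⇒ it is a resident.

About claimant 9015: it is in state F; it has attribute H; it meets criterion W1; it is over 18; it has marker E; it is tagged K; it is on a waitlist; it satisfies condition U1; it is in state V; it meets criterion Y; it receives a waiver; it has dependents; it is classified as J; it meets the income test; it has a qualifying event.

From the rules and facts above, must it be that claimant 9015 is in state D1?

Forward chaining from the given facts derives: has a disability rating, is exempt, is classified as Q, is employed, has attribute C1, carries flag Z1, satisfies condition D, is classified as W, satisfies condition L1, is eligible for tier B, is tagged T, is in category M1, requires an interview, is classified as C.
Rules concluding "it is in state D1": R9 needs "it is in category S"; R21 needs "it is approved" — none of these are established.

No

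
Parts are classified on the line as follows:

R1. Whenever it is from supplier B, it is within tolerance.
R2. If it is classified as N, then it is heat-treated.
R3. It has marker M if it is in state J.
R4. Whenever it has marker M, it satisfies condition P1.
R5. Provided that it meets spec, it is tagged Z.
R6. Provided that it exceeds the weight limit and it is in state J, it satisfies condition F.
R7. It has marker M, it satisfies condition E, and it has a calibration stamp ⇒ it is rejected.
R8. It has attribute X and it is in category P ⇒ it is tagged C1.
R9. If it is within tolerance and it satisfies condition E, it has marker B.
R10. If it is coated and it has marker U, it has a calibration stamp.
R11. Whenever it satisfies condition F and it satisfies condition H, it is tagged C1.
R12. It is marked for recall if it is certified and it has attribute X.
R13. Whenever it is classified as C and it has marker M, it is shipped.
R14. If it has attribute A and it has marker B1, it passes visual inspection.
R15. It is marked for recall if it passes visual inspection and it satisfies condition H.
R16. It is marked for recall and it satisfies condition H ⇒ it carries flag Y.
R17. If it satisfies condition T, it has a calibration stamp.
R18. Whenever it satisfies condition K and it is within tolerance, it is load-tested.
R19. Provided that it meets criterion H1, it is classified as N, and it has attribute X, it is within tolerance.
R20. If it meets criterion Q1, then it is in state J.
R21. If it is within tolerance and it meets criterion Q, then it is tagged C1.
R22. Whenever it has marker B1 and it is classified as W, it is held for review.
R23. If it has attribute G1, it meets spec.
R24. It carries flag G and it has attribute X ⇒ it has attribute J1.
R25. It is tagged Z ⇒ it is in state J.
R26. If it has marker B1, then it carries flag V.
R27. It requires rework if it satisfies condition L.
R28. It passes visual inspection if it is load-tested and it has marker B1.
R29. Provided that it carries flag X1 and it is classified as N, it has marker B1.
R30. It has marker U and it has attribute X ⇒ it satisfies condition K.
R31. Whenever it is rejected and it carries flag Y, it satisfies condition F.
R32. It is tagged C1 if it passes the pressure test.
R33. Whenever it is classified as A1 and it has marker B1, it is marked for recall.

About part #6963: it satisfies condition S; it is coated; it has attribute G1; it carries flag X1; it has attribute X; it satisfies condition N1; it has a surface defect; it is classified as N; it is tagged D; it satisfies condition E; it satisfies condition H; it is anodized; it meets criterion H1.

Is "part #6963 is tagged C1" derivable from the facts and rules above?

Forward chaining from the given facts derives: is heat-treated, is within tolerance, meets spec, has marker B1, is tagged Z, has marker B, is in state J, carries flag V, has marker M, satisfies condition P1.
Rules concluding "it is tagged C1": R8 needs "it is in category P"; R11 needs "it satisfies condition F"; R21 needs "it meets criterion Q"; R32 needs "it passes the pressure test" — none of these are established.

No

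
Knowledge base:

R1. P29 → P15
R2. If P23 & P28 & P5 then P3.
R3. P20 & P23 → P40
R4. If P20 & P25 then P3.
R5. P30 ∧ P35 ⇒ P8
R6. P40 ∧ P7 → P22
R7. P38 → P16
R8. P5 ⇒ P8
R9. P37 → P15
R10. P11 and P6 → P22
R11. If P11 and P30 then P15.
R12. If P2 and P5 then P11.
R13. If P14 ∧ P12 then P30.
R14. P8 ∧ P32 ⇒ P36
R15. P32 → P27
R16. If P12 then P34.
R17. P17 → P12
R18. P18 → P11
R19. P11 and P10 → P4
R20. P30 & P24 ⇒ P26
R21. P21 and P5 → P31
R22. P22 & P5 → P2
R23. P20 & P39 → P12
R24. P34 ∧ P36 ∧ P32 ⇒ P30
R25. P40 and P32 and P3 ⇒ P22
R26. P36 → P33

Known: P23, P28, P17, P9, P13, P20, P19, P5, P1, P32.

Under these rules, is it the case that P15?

Yes

P3  (by R2: P23, P28, P5)
P40  (by R3: P20, P23)
P8  (by R8: P5)
P36  (by R14: P8, P32)
P12  (by R17: P17)
P22  (by R25: P40, P32, P3)
P34  (by R16: P12)
P2  (by R22: P22, P5)
P30  (by R24: P34, P36, P32)
P11  (by R12: P2, P5)
P15  (by R11: P11, P30)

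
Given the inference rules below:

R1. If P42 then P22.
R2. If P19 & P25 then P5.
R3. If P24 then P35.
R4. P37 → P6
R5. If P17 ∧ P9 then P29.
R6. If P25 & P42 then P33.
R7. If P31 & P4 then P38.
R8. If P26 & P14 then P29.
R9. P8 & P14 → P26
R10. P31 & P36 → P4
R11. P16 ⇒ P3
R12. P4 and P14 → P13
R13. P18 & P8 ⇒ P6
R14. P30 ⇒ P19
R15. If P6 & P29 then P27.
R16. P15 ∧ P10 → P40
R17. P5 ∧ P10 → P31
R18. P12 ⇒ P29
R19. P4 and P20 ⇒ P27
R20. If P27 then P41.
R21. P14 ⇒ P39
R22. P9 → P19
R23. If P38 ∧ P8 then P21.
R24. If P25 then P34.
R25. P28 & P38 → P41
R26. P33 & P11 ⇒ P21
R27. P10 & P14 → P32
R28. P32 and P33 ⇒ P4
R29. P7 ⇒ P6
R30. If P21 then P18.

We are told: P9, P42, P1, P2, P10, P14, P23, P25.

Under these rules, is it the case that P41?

Forward chaining from the given facts derives: P22, P33, P39, P19, P34, P32, P4, P5, P13, P31, P38.
Rules concluding P41: R20 needs P27; R25 needs P28 — none of these are established.

No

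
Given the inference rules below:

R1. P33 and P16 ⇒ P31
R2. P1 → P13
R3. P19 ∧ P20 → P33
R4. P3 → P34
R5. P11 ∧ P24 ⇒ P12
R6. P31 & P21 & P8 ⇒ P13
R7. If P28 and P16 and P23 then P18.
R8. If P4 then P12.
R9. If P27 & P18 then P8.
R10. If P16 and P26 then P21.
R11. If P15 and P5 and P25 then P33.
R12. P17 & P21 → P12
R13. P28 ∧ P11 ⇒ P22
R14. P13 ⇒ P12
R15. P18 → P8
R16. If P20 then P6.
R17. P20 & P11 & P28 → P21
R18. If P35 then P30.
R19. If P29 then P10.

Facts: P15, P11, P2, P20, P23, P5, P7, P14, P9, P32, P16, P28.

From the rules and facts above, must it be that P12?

Forward chaining from the given facts derives: P18, P22, P8, P6, P21.
Rules concluding P12: R5 needs P24; R8 needs P4; R12 needs P17; R14 needs P13 — none of these are established.

No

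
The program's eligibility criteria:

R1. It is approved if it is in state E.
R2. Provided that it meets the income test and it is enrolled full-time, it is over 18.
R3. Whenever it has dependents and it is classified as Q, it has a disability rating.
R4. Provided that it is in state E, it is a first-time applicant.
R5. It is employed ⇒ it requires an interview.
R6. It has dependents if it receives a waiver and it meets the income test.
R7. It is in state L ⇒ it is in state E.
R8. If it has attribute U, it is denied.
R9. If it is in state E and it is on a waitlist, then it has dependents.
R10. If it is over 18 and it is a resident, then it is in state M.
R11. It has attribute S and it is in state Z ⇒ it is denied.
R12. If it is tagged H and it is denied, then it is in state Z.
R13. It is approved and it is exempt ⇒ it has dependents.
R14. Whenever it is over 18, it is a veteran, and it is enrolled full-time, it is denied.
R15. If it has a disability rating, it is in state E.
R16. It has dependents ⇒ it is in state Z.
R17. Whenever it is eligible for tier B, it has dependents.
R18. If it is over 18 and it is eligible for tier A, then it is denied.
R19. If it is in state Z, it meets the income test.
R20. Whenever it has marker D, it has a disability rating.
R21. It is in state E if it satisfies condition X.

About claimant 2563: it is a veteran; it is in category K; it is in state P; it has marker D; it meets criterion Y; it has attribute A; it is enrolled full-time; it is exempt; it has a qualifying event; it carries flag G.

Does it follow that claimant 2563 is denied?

By R20 (it has marker D): it has a disability rating.
By R15 (it has a disability rating): it is in state E.
By R1 (it is in state E): it is approved.
By R13 (it is approved, it is exempt): it has dependents.
By R16 (it has dependents): it is in state Z.
By R19 (it is in state Z): it meets the income test.
By R2 (it meets the income test, it is enrolled full-time): it is over 18.
By R14 (it is over 18, it is a veteran, it is enrolled full-time): it is denied.

Yes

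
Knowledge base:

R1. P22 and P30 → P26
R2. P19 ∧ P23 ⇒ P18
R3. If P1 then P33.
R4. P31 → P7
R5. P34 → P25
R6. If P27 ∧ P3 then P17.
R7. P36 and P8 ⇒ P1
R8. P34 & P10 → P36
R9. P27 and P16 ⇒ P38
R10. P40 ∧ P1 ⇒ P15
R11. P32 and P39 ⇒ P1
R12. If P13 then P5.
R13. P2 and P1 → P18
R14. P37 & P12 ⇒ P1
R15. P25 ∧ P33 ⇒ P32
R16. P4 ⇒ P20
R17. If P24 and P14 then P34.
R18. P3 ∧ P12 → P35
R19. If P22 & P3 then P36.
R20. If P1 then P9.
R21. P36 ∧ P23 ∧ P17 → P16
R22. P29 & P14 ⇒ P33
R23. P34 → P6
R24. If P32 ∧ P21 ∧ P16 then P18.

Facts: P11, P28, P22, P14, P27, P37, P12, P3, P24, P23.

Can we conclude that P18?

No

Forward chaining from the given facts derives: P17, P1, P34, P35, P36, P9, P16, P6, P33, P25, P38, P32.
Rules concluding P18: R2 needs P19; R13 needs P2; R24 needs P21 — none of these are established.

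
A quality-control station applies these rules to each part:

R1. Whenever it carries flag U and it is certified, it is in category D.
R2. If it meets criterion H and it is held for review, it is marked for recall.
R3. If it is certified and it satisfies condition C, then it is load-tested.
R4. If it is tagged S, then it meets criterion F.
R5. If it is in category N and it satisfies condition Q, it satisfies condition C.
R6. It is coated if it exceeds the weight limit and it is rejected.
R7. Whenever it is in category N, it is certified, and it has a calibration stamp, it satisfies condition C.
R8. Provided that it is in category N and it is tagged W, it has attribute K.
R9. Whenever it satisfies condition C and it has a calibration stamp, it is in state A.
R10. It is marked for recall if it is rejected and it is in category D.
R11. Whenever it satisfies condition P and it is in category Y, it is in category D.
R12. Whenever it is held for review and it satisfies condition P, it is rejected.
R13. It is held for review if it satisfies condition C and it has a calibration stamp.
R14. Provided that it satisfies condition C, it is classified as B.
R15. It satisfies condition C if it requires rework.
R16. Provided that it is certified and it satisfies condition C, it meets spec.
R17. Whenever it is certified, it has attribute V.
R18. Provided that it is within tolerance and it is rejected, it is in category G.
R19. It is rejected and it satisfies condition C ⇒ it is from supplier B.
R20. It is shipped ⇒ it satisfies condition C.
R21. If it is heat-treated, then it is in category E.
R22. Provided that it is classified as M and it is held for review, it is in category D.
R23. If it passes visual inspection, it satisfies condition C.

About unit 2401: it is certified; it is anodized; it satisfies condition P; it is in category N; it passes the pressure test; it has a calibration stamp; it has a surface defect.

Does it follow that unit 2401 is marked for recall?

No

Forward chaining from the given facts derives: satisfies condition C, is in state A, is held for review, is classified as B, meets spec, has attribute V, is load-tested, is rejected, is from supplier B.
Rules concluding "it is marked for recall": R2 needs "it meets criterion H"; R10 needs "it is in category D" — none of these are established.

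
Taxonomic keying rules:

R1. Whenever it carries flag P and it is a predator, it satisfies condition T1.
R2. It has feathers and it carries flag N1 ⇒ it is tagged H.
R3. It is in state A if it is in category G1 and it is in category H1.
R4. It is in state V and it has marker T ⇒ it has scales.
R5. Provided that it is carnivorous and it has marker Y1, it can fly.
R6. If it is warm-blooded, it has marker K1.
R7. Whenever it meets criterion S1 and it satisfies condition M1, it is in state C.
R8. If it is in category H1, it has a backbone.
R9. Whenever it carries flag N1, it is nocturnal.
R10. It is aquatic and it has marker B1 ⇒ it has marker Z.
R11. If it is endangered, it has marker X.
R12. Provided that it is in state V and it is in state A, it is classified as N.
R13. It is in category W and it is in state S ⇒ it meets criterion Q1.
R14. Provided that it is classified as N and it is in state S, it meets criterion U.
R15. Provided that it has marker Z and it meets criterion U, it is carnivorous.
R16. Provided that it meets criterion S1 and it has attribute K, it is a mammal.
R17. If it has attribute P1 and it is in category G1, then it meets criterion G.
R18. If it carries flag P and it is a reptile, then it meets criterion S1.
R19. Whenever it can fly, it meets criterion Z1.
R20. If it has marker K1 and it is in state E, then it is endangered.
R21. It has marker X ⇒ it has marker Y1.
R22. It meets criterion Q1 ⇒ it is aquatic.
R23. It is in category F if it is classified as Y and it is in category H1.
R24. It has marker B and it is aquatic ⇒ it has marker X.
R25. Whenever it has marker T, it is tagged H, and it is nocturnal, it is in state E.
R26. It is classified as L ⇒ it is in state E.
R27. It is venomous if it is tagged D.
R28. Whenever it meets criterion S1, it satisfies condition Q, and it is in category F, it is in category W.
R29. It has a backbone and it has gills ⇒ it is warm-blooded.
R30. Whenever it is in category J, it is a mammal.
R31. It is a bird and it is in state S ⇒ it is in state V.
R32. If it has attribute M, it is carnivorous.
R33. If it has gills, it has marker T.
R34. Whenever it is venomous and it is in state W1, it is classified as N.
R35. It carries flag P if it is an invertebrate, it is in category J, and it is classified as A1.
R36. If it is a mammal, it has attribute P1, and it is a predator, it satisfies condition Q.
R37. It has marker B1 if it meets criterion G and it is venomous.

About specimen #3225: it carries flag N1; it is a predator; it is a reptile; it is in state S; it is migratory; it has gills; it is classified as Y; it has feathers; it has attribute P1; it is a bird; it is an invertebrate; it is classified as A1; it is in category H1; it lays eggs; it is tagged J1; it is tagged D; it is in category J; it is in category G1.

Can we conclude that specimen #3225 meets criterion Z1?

By R2 (it has feathers, it carries flag N1): it is tagged H.
By R3 (it is in category G1, it is in category H1): it is in state A.
By R8 (it is in category H1): it has a backbone.
By R9 (it carries flag N1): it is nocturnal.
By R17 (it has attribute P1, it is in category G1): it meets criterion G.
By R23 (it is classified as Y, it is in category H1): it is in category F.
By R27 (it is tagged D): it is venomous.
By R29 (it has a backbone, it has gills): it is warm-blooded.
By R30 (it is in category J): it is a mammal.
By R31 (it is a bird, it is in state S): it is in state V.
By R33 (it has gills): it has marker T.
By R35 (it is an invertebrate, it is in category J, it is classified as A1): it carries flag P.
By R36 (it is a mammal, it has attribute P1, it is a predator): it satisfies condition Q.
By R37 (it meets criterion G, it is venomous): it has marker B1.
By R6 (it is warm-blooded): it has marker K1.
By R12 (it is in state V, it is in state A): it is classified as N.
By R14 (it is classified as N, it is in state S): it meets criterion U.
By R18 (it carries flag P, it is a reptile): it meets criterion S1.
By R25 (it has marker T, it is tagged H, it is nocturnal): it is in state E.
By R28 (it meets criterion S1, it satisfies condition Q, it is in category F): it is in category W.
By R13 (it is in category W, it is in state S): it meets criterion Q1.
By R20 (it has marker K1, it is in state E): it is endangered.
By R22 (it meets criterion Q1): it is aquatic.
By R10 (it is aquatic, it has marker B1): it has marker Z.
By R11 (it is endangered): it has marker X.
By R15 (it has marker Z, it meets criterion U): it is carnivorous.
By R21 (it has marker X): it has marker Y1.
By R5 (it is carnivorous, it has marker Y1): it can fly.
By R19 (it can fly): it meets criterion Z1.

Yes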